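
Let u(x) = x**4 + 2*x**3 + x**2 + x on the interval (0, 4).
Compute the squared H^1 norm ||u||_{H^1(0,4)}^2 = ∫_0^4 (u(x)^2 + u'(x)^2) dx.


||u||_{H^1}^2 = 51817484/315

The H^1 norm (squared) on an interval (0, L) is
  ||u||_{H^1}^2 = ∫_0^L u(x)^2 dx + ∫_0^L u'(x)^2 dx.
Compute u'(x) = 4*x**3 + 6*x**2 + 2*x + 1.
Then u(x)^2 = x**8 + 4*x**7 + 6*x**6 + 6*x**5 + 5*x**4 + 2*x**3 + x**2 and u'(x)^2 = 16*x**6 + 48*x**5 + 52*x**4 + 32*x**3 + 16*x**2 + 4*x + 1.
Integrate each monomial from 0 to 4 using ∫_0^4 c·x^n dx = c·4^(n+1)/(n+1):
  ∫_0^4 u(x)^2 dx = ∫_0^4 (x^8 + 4*x^7 + 6*x^6 + 6*x^5 + 5*x^4 + 2*x^3 + x^2) dx. Term by term:
    ∫_0^4 x^8 dx = 262144/9;  ∫_0^4 4*x^7 dx = 32768;  ∫_0^4 6*x^6 dx = 98304/7;
    ∫_0^4 6*x^5 dx = 4096;  ∫_0^4 5*x^4 dx = 1024;  ∫_0^4 2*x^3 dx = 128;
    ∫_0^4 x^2 dx = 64/3.
  Sum: 262144/9 + 32768 + 98304/7 + 4096 + 1024 + 128 + 64/3 = 5116096/63.
  ∫_0^4 u'(x)^2 dx = ∫_0^4 (16*x^6 + 48*x^5 + 52*x^4 + 32*x^3 + 16*x^2 + 4*x + 1) dx. Term by term:
    ∫_0^4 16*x^6 dx = 262144/7;  ∫_0^4 48*x^5 dx = 32768;  ∫_0^4 52*x^4 dx = 53248/5;
    ∫_0^4 32*x^3 dx = 2048;  ∫_0^4 16*x^2 dx = 1024/3;  ∫_0^4 4*x dx = 32;
    ∫_0^4 1 dx = 4.
  Sum: 262144/7 + 32768 + 53248/5 + 2048 + 1024/3 + 32 + 4 = 8745668/105.
Adding: ||u||_{H^1}^2 = 5116096/63 + 8745668/105 = 51817484/315.


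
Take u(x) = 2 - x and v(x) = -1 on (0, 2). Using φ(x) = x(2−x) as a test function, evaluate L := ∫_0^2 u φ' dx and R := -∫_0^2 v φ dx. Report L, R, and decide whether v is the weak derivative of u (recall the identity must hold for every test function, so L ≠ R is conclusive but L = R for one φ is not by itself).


LHS = 4/3, RHS = 4/3. Yes, v = u' weakly.

u(x) = 2 - x, classical derivative u'(x) = -1.
φ(x) = x(2−x), so φ'(x) = 2 - 2*x.
Note φ(0) = φ(2) = 0, so the boundary term u·φ vanishes.
LHS = ∫_0^2 u(x) φ'(x) dx = ∫_0^2 (2*x^2 - 6*x + 4) dx. Term by term:
  ∫_0^2 2*x^2 dx = 16/3;  ∫_0^2 -6*x dx = -12;  ∫_0^2 4 dx = 8.
Sum: 16/3 − 12 + 8 = 4/3.
So LHS = 4/3.
∫_0^2 v(x) φ(x) dx = ∫_0^2 (x^2 - 2*x) dx. Term by term:
  ∫_0^2 x^2 dx = 8/3;  ∫_0^2 -2*x dx = -4.
Sum: 8/3 − 4 = -4/3.
So RHS = -∫_0^2 v(x) φ(x) dx = 4/3.
LHS = RHS, so the identity holds for this test φ.
Moreover u is smooth here and v(x) = u'(x) = -1 pointwise, so the identity holds for every test function. Hence v is the weak derivative of u.


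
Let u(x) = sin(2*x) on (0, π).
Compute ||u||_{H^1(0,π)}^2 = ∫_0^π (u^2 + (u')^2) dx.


||u||_{H^1(0,π)}^2 = 5*π/2

u'(x) = 2*cos(2*x).
Expand u² and (u')² and integrate term by term on (0, π), using: for integers n ≥ 1, ∫_0^π sin²(nx) dx = ∫_0^π cos²(nx) dx = π/2; for n ≠ n', ∫_0^π sin(nx)sin(n'x) dx = ∫_0^π cos(nx)cos(n'x) dx = 0; and by product-to-sum, ∫_0^π sin(nx)cos(n'x) dx = ½∫_0^π [sin((n+n')x) + sin((n−n')x)] dx, which is 0 when n+n' is even and 2n/(n²−n'²) when n+n' is odd (it need not vanish on (0, π)).
  u² squared terms: (1)²·∫sin(2x)² dx = 1·π/2 = π/2.
  So ∫_0^π u² dx = π/2.
  (u')² squared terms: (2)²·∫cos(2x)² dx = 4·π/2 = 2*π.
  So ∫_0^π (u')² dx = 2*π.
||u||_{H^1}^2 = (π/2) + (2*π) = 5*π/2.


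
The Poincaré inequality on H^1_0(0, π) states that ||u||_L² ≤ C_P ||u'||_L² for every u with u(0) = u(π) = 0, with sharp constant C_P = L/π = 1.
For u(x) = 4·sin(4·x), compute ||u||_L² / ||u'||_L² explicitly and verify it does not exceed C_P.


||u||_L² / ||u'||_L² = 1/4 < C_P = 1.

u(x) = 4·sin(4·x), so u'(x) = 16*cos(4*x).
Writing u(x) = A·sin(kπx/L) with A = 4 and k = 4, use ∫_0^L sin²(kπx/L) dx = L/2 and ∫_0^L cos²(kπx/L) dx = L/2.
u² = 16·sin²(4·x) and (u')² = 256·cos²(4·x), and each of sin², cos² integrates to L/2 = π/2 over (0, π).
∫_0^π u² dx = 8*π, so ||u||_L² = 2*sqrt(2)*sqrt(π).
∫_0^π (u')² dx = 128*π, so ||u'||_L² = 8*sqrt(2)*sqrt(π).
Ratio ||u||_L² / ||u'||_L² = 1/4.
Sharp Poincaré constant on H^1_0(0, π) is C_P = L/π = 1, achieved by sin(x).
This is the k = 4 harmonic; the ratio L/(kπ) is strictly less than C_P = L/π, consistent with the sharp inequality ||u||_L² ≤ C_P ||u'||_L².


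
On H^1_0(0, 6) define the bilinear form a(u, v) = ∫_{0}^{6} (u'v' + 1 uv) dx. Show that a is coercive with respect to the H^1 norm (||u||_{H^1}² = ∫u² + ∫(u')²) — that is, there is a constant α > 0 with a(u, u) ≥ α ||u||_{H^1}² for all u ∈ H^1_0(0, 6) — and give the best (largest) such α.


α = 1

Coercivity of a(·,·) on H^1_0(0, 6) means a(u, u) ≥ α ||u||_{H^1}² for every u ∈ H^1_0.
The interval has length L = 6, and Poincaré/coercivity depend only on L. Here a(u, u) = ∫(u')² + (1)·∫u².
Here c = 1 ≥ 1, so a(u,u) = ∫(u')² + c∫u² ≥ ∫(u')² + ∫u² = ||u||_{H^1}², i.e. α = 1 works. No larger α is possible: a(u,u) ≥ α||u||_{H^1}² means (1−α)∫(u')² ≥ (α−c)∫u², and for the modes u_n = sin(nπ(x−x₀)/L) (x₀ the left endpoint) one has ∫u_n²/∫(u_n')² = (L/(nπ))² → 0, so a(u_n,u_n)/||u_n||_{H^1}² → 1. Hence the optimal constant is α = 1.
Therefore α = 1.


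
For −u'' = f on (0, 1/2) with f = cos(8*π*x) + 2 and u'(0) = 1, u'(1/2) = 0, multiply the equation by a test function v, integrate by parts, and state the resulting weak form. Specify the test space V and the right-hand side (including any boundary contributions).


V = H^1(0, 1/2) (v unrestricted at boundary; u is determined up to an additive constant); weak form: ∫_0^1/2 u'v' dx = ∫_0^1/2 (cos(8*π*x) + 2) v dx − v(0) for all v ∈ V.

Multiply both sides by a test function v and integrate from 0 to 1/2:
  ∫_0^1/2 −u''(x) v(x) dx = ∫_0^1/2 f(x) v(x) dx.
Integrate the LHS by parts once:
  ∫_0^1/2 −u'' v dx = −[u'(x) v(x)]_0^1/2 + ∫_0^1/2 u'(x) v'(x) dx.
Thus ∫_0^1/2 u'(x) v'(x) dx = ∫_0^1/2 f(x) v(x) dx + [u'(x) v(x)]_0^1/2.
Choose V so that boundary terms are either known or forced to vanish.
u has inhomogeneous Neumann u'(0) = 1, u'(1/2) = 0. [u' v]_0^1/2 = (0)·v(1/2) − (1)·v(0) = − v(0). Take V = H^1(0, 1/2); boundary term becomes part of RHS.
Weak formulation: find u (satisfying any essential BC) such that ∫_0^1/2 u'(x) v'(x) dx = ∫_0^1/2 f v dx − v(0) for all v ∈ V (Neumann data are natural BCs: they enter the RHS as boundary terms).
Substituting f(x) = cos(8*π*x) + 2, the right-hand side is ∫_0^1/2 (cos(8*π*x) + 2) v dx − v(0).
Compatibility check (pure Neumann): taking v ≡ 1 ∈ V gives 0 = ∫_0^1/2 f dx + (0) − (1), i.e. ∫_0^1/2 f dx must equal u'(0) − u'(1/2) = 1. Indeed ∫_0^1/2 (cos(8*π*x) + 2) dx = 1, so the data are compatible. The solution is then unique only up to an additive constant (fix it e.g. by requiring ∫_0^1/2 u dx = 0).


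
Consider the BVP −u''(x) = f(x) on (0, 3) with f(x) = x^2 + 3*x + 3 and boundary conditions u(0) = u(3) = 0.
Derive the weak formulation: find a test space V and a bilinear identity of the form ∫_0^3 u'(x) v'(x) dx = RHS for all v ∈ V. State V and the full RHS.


V = H^1_0(0, 3) (so v(0) = v(3) = 0); weak form: ∫_0^3 u'v' dx = ∫_0^3 (x^2 + 3*x + 3) v dx for all v ∈ V.

Multiply both sides by a test function v and integrate from 0 to 3:
  ∫_0^3 −u''(x) v(x) dx = ∫_0^3 f(x) v(x) dx.
Integrate the LHS by parts once:
  ∫_0^3 −u'' v dx = −[u'(x) v(x)]_0^3 + ∫_0^3 u'(x) v'(x) dx.
Thus ∫_0^3 u'(x) v'(x) dx = ∫_0^3 f(x) v(x) dx + [u'(x) v(x)]_0^3.
Choose V so that boundary terms are either known or forced to vanish.
u is Dirichlet: u(0) = u(3) = 0. Let V = H^1_0(0, 3); then v(0) = v(3) = 0, and [u' v]_0^3 = 0.
Weak formulation: find u (satisfying any essential BC) such that ∫_0^3 u'(x) v'(x) dx = ∫_0^3 f v dx for all v ∈ V.
Substituting f(x) = x^2 + 3*x + 3, the right-hand side is ∫_0^3 (x^2 + 3*x + 3) v dx.


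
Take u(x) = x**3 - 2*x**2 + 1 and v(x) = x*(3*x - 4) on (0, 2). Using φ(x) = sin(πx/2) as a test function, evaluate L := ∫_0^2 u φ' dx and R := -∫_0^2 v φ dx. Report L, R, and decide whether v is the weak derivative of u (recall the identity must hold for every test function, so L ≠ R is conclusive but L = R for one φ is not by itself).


LHS = -8/π + 96/π^3, RHS = -8/π + 96/π^3. Yes, v = u' weakly.

u(x) = x**3 - 2*x**2 + 1, classical derivative u'(x) = 3*x**2 - 4*x.
φ(x) = sin(πx/2), so φ'(x) = π*cos(π*x/2)/2.
Note φ(0) = φ(2) = 0, so the boundary term u·φ vanishes.
LHS = ∫_0^2 u(x) φ'(x) dx = ∫_0^2 (π*x^3*cos(π*x/2)/2 - π*x^2*cos(π*x/2) + π*cos(π*x/2)/2) dx. Term by term:
  ∫_0^2 π*cos(π*x/2)/2 dx = 0;  ∫_0^2 π*x^3*cos(π*x/2)/2 dx = -24/π + 96/π^3;  ∫_0^2 -π*x^2*cos(π*x/2) dx = 16/π.
Sum: 0 + -24/π + 96/π^3 + 16/π = -8/π + 96/π^3.
So LHS = -8/π + 96/π^3.
∫_0^2 v(x) φ(x) dx = ∫_0^2 (3*x^2*sin(π*x/2) - 4*x*sin(π*x/2)) dx. Term by term:
  ∫_0^2 -4*x*sin(π*x/2) dx = -16/π;  ∫_0^2 3*x^2*sin(π*x/2) dx = -96/π^3 + 24/π.
Sum: -16/π + -96/π^3 + 24/π = -96/π^3 + 8/π.
So RHS = -∫_0^2 v(x) φ(x) dx = -8/π + 96/π^3.
LHS = RHS, so the identity holds for this test φ.
Moreover u is smooth here and v(x) = u'(x) = 3*x**2 - 4*x pointwise, so the identity holds for every test function. Hence v is the weak derivative of u.


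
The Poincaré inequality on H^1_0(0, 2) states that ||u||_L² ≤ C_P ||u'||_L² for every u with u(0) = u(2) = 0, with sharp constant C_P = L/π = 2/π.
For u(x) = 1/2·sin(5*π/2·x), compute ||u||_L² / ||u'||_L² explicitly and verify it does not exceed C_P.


||u||_L² / ||u'||_L² = 2/(5*π) < C_P = 2/π.

u(x) = 1/2·sin(5*π/2·x), so u'(x) = 5*π*cos(5*π*x/2)/4.
Writing u(x) = A·sin(kπx/L) with A = 1/2 and k = 5, use ∫_0^L sin²(kπx/L) dx = L/2 and ∫_0^L cos²(kπx/L) dx = L/2.
u² = 1/4·sin²(5*π/2·x) and (u')² = 25*π^2/16·cos²(5*π/2·x), and each of sin², cos² integrates to L/2 = 1 over (0, 2).
∫_0^2 u² dx = 1/4, so ||u||_L² = 1/2.
∫_0^2 (u')² dx = 25*π^2/16, so ||u'||_L² = 5*π/4.
Ratio ||u||_L² / ||u'||_L² = 2/(5*π).
Sharp Poincaré constant on H^1_0(0, 2) is C_P = L/π = 2/π, achieved by sin(π/2·x).
This is the k = 5 harmonic; the ratio L/(kπ) is strictly less than C_P = L/π, consistent with the sharp inequality ||u||_L² ≤ C_P ||u'||_L².


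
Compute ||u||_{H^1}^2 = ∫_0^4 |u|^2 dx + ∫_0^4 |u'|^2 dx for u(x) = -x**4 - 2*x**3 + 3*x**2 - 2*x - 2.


||u||_{H^1}^2 = 5444384/45

The H^1 norm (squared) on an interval (0, L) is
  ||u||_{H^1}^2 = ∫_0^L u(x)^2 dx + ∫_0^L u'(x)^2 dx.
Compute u'(x) = -4*x**3 - 6*x**2 + 6*x - 2.
Then u(x)^2 = x**8 + 4*x**7 - 2*x**6 - 8*x**5 + 21*x**4 - 4*x**3 - 8*x**2 + 8*x + 4 and u'(x)^2 = 16*x**6 + 48*x**5 - 12*x**4 - 56*x**3 + 60*x**2 - 24*x + 4.
Integrate each monomial from 0 to 4 using ∫_0^4 c·x^n dx = c·4^(n+1)/(n+1):
  ∫_0^4 u(x)^2 dx = ∫_0^4 (x^8 + 4*x^7 - 2*x^6 - 8*x^5 + 21*x^4 - 4*x^3 - 8*x^2 + 8*x + 4) dx. Term by term:
    ∫_0^4 x^8 dx = 262144/9;  ∫_0^4 4*x^7 dx = 32768;  ∫_0^4 -2*x^6 dx = -32768/7;
    ∫_0^4 -8*x^5 dx = -16384/3;  ∫_0^4 21*x^4 dx = 21504/5;  ∫_0^4 -4*x^3 dx = -256;
    ∫_0^4 -8*x^2 dx = -512/3;  ∫_0^4 8*x dx = 64;  ∫_0^4 4 dx = 16.
  Sum: 262144/9 + 32768 − 32768/7 − 16384/3 + 21504/5 − 256 − 512/3 + 64 + 16 = 17547632/315.
  ∫_0^4 u'(x)^2 dx = ∫_0^4 (16*x^6 + 48*x^5 - 12*x^4 - 56*x^3 + 60*x^2 - 24*x + 4) dx. Term by term:
    ∫_0^4 16*x^6 dx = 262144/7;  ∫_0^4 48*x^5 dx = 32768;  ∫_0^4 -12*x^4 dx = -12288/5;
    ∫_0^4 -56*x^3 dx = -3584;  ∫_0^4 60*x^2 dx = 1280;  ∫_0^4 -24*x dx = -192;
    ∫_0^4 4 dx = 16.
  Sum: 262144/7 + 32768 − 12288/5 − 3584 + 1280 − 192 + 16 = 2284784/35.
Adding: ||u||_{H^1}^2 = 17547632/315 + 2284784/35 = 5444384/45.


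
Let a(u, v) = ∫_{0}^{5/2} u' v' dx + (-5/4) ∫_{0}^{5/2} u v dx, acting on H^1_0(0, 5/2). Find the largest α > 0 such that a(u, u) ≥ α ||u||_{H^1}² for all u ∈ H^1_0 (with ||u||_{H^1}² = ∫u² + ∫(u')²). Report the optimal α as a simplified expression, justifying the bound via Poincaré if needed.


α = (-125 + 16*π^2)/(4*(25 + 4*π^2))

Coercivity of a(·,·) on H^1_0(0, 5/2) means a(u, u) ≥ α ||u||_{H^1}² for every u ∈ H^1_0.
The interval has length L = 5/2, and Poincaré/coercivity depend only on L. Here a(u, u) = ∫(u')² + (-5/4)·∫u².
Here c = -5/4 < 0 with |c| < (π/L)² = 4*π^2/25, so coercivity still holds. The condition a(u,u) ≥ α||u||_{H^1}² reads (1−α)∫(u')² ≥ (α−c)∫u². Any admissible α is ≤ 1 (rapidly oscillating u have ∫u²/∫(u')² → 0), and α = 1 would force 0 ≥ (1−c)∫u², impossible since c < 1; so 1−α > 0. By the sharp Poincaré inequality on H^1_0 of an interval of length L, ∫(u')² ≥ (π/L)²∫u² with equality for the first sine mode sin(π(x−x₀)/L) (x₀ the left endpoint), so the inequality holds for all u iff (1−α)(π/L)² ≥ α − c, i.e. α ≤ ((π/L)² + c)/((π/L)² + 1) = (1 + c(L/π)²)/(1 + (L/π)²). (Direct route, valid since c ≤ 0: Poincaré gives c∫u² ≥ c(L/π)²∫(u')², so a(u,u) ≥ (1 + c(L/π)²)∫(u')², while ||u||_{H^1}² ≤ (1 + (L/π)²)∫(u')²; dividing yields the same α.) With (π/L)² = 4*π^2/25 and c = -5/4, the largest admissible constant is α = ((π/L)² + c)/((π/L)² + 1).
Simplifying, α = (-125 + 16*π^2)/(4*(25 + 4*π^2)).


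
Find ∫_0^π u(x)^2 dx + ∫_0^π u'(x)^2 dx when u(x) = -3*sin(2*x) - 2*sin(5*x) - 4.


||u||_{H^1(0,π)}^2 = 32/5 + 181*π/2

u'(x) = -6*cos(2*x) - 10*cos(5*x).
Expand u² and (u')² and integrate term by term on (0, π), using: for integers n ≥ 1, ∫_0^π sin²(nx) dx = ∫_0^π cos²(nx) dx = π/2; for n ≠ n', ∫_0^π sin(nx)sin(n'x) dx = ∫_0^π cos(nx)cos(n'x) dx = 0; and by product-to-sum, ∫_0^π sin(nx)cos(n'x) dx = ½∫_0^π [sin((n+n')x) + sin((n−n')x)] dx, which is 0 when n+n' is even and 2n/(n²−n'²) when n+n' is odd (it need not vanish on (0, π)). For the constant mode: ∫_0^π 1 dx = π, ∫_0^π cos(nx) dx = 0, ∫_0^π sin(nx) dx = (1−(−1)^n)/n.
  u² squared terms: (-4)²·∫1 dx = 16·π = 16*π;  (-3)²·∫sin(2x)² dx = 9·π/2 = 9*π/2;  (-2)²·∫sin(5x)² dx = 4·π/2 = 2*π.
  u² cross terms: 2·(-4)·(-3)·∫1·sin(2x) dx = 24·(0) = 0;  2·(-4)·(-2)·∫1·sin(5x) dx = 16·(2/5) = 32/5;  2·(-3)·(-2)·∫sin(2x)·sin(5x) dx = 12·(0) = 0.
  So ∫_0^π u² dx = 16*π + 9*π/2 + 2*π + 0 + 32/5 + 0 = 32/5 + 45*π/2.
  (u')² squared terms: (-10)²·∫cos(5x)² dx = 100·π/2 = 50*π;  (-6)²·∫cos(2x)² dx = 36·π/2 = 18*π.
  (u')² cross terms: 2·(-10)·(-6)·∫cos(5x)·cos(2x) dx = 120·(0) = 0.
  So ∫_0^π (u')² dx = 50*π + 18*π + 0 = 68*π.
||u||_{H^1}^2 = (32/5 + 45*π/2) + (68*π) = 32/5 + 181*π/2.


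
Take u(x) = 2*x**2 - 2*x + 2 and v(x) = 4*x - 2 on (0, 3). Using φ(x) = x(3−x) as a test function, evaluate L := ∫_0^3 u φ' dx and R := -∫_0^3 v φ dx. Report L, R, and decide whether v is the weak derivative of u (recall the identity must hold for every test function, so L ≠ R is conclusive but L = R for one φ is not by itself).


LHS = -18, RHS = -18. Yes, v = u' weakly.

u(x) = 2*x**2 - 2*x + 2, classical derivative u'(x) = 4*x - 2.
φ(x) = x(3−x), so φ'(x) = 3 - 2*x.
Note φ(0) = φ(3) = 0, so the boundary term u·φ vanishes.
LHS = ∫_0^3 u(x) φ'(x) dx = ∫_0^3 (-4*x^3 + 10*x^2 - 10*x + 6) dx. Term by term:
  ∫_0^3 -4*x^3 dx = -81;  ∫_0^3 10*x^2 dx = 90;  ∫_0^3 -10*x dx = -45;
  ∫_0^3 6 dx = 18.
Sum: -81 + 90 − 45 + 18 = -18.
So LHS = -18.
∫_0^3 v(x) φ(x) dx = ∫_0^3 (-4*x^3 + 14*x^2 - 6*x) dx. Term by term:
  ∫_0^3 -4*x^3 dx = -81;  ∫_0^3 14*x^2 dx = 126;  ∫_0^3 -6*x dx = -27.
Sum: -81 + 126 − 27 = 18.
So RHS = -∫_0^3 v(x) φ(x) dx = -18.
LHS = RHS, so the identity holds for this test φ.
Moreover u is smooth here and v(x) = u'(x) = 4*x - 2 pointwise, so the identity holds for every test function. Hence v is the weak derivative of u.


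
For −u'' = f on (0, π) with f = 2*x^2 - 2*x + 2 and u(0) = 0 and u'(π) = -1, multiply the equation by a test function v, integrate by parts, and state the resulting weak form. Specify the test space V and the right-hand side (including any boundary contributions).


V = {v ∈ H^1(0, π) : v(0) = 0} (test functions vanish at x = 0 where u is specified); weak form: ∫_0^π u'v' dx = ∫_0^π (2*x^2 - 2*x + 2) v dx − v(π) for all v ∈ V.

Multiply both sides by a test function v and integrate from 0 to π:
  ∫_0^π −u''(x) v(x) dx = ∫_0^π f(x) v(x) dx.
Integrate the LHS by parts once:
  ∫_0^π −u'' v dx = −[u'(x) v(x)]_0^π + ∫_0^π u'(x) v'(x) dx.
Thus ∫_0^π u'(x) v'(x) dx = ∫_0^π f(x) v(x) dx + [u'(x) v(x)]_0^π.
Choose V so that boundary terms are either known or forced to vanish.
Mixed BC: u(0) = 0 (Dirichlet) and u'(π) = -1 (Neumann). Define V = {v ∈ H^1(0, π) : v(0) = 0}. Then [u' v]_0^π = u'(π)·v(π) − u'(0)·0 = − v(π).
Weak formulation: find u (satisfying any essential BC) such that ∫_0^π u'(x) v'(x) dx = ∫_0^π f v dx − v(π) for all v ∈ V (Dirichlet at 0 absorbed into V; Neumann datum at x = π contributes the boundary term).
Substituting f(x) = 2*x^2 - 2*x + 2, the right-hand side is ∫_0^π (2*x^2 - 2*x + 2) v dx − v(π).


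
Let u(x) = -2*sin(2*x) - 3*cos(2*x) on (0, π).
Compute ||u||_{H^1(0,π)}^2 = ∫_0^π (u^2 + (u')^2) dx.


||u||_{H^1(0,π)}^2 = 65*π/2

u'(x) = 6*sin(2*x) - 4*cos(2*x).
Expand u² and (u')² and integrate term by term on (0, π), using: for integers n ≥ 1, ∫_0^π sin²(nx) dx = ∫_0^π cos²(nx) dx = π/2; for n ≠ n', ∫_0^π sin(nx)sin(n'x) dx = ∫_0^π cos(nx)cos(n'x) dx = 0; and by product-to-sum, ∫_0^π sin(nx)cos(n'x) dx = ½∫_0^π [sin((n+n')x) + sin((n−n')x)] dx, which is 0 when n+n' is even and 2n/(n²−n'²) when n+n' is odd (it need not vanish on (0, π)).
  u² squared terms: (-3)²·∫cos(2x)² dx = 9·π/2 = 9*π/2;  (-2)²·∫sin(2x)² dx = 4·π/2 = 2*π.
  u² cross terms: 2·(-3)·(-2)·∫cos(2x)·sin(2x) dx = 12·(0) = 0.
  So ∫_0^π u² dx = 9*π/2 + 2*π + 0 = 13*π/2.
  (u')² squared terms: (-4)²·∫cos(2x)² dx = 16·π/2 = 8*π;  (6)²·∫sin(2x)² dx = 36·π/2 = 18*π.
  (u')² cross terms: 2·(-4)·(6)·∫cos(2x)·sin(2x) dx = -48·(0) = 0.
  So ∫_0^π (u')² dx = 8*π + 18*π + 0 = 26*π.
||u||_{H^1}^2 = (13*π/2) + (26*π) = 65*π/2.


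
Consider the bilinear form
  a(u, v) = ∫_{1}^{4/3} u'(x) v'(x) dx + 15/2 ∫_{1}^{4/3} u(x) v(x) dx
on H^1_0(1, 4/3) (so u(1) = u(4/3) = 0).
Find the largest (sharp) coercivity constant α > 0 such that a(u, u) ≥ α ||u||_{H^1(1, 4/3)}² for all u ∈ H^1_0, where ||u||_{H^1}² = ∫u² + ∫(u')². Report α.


α = 1

Coercivity of a(·,·) on H^1_0(1, 4/3) means a(u, u) ≥ α ||u||_{H^1}² for every u ∈ H^1_0.
The interval has length L = 1/3, and Poincaré/coercivity depend only on L. Here a(u, u) = ∫(u')² + (15/2)·∫u².
Here c = 15/2 ≥ 1, so a(u,u) = ∫(u')² + c∫u² ≥ ∫(u')² + ∫u² = ||u||_{H^1}², i.e. α = 1 works. No larger α is possible: a(u,u) ≥ α||u||_{H^1}² means (1−α)∫(u')² ≥ (α−c)∫u², and for the modes u_n = sin(nπ(x−x₀)/L) (x₀ the left endpoint) one has ∫u_n²/∫(u_n')² = (L/(nπ))² → 0, so a(u_n,u_n)/||u_n||_{H^1}² → 1. Hence the optimal constant is α = 1.
Therefore α = 1.


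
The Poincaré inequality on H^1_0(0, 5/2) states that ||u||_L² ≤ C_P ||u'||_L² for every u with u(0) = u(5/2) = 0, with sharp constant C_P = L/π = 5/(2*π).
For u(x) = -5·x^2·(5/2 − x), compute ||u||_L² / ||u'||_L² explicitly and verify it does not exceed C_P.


||u||_L² / ||u'||_L² = 5*sqrt(14)/28 < C_P = 5/(2*π).

u(x) = -5·x^2·(5/2 − x), so u'(x) = 5*x*(3*x - 5).
u(x) = -5·x^2·(5/2 − x) vanishes at x = 0 and x = 5/2, so u ∈ H^1_0(0, 5/2). Differentiate via the product rule and integrate the resulting polynomials term by term.
  ∫_0^5/2 u² dx = ∫_0^5/2 (25*x^6 - 125*x^5 + 625*x^4/4) dx. Term by term:
    ∫_0^5/2 25*x^6 dx = 1953125/896;  ∫_0^5/2 -125*x^5 dx = -1953125/384;  ∫_0^5/2 625*x^4/4 dx = 390625/128.
  Sum: 1953125/896 − 1953125/384 + 390625/128 = 390625/2688.
  ∫_0^5/2 (u')² dx = ∫_0^5/2 (225*x^4 - 750*x^3 + 625*x^2) dx. Term by term:
    ∫_0^5/2 225*x^4 dx = 140625/32;  ∫_0^5/2 -750*x^3 dx = -234375/32;  ∫_0^5/2 625*x^2 dx = 78125/24.
  Sum: 140625/32 − 234375/32 + 78125/24 = 15625/48.
∫_0^5/2 u² dx = 390625/2688, so ||u||_L² = 625*sqrt(42)/336.
∫_0^5/2 (u')² dx = 15625/48, so ||u'||_L² = 125*sqrt(3)/12.
Ratio ||u||_L² / ||u'||_L² = 5*sqrt(14)/28.
Sharp Poincaré constant on H^1_0(0, 5/2) is C_P = L/π = 5/(2*π), achieved by sin(2*π/5·x).
A polynomial bump cannot attain the sharp Poincaré constant (only the first sine eigenfunction does), so the ratio is strictly less than C_P, consistent with ||u||_L² ≤ C_P ||u'||_L².


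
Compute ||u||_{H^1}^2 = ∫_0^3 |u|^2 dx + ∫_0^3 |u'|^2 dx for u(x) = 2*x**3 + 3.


||u||_{H^1}^2 = 114426/35

The H^1 norm (squared) on an interval (0, L) is
  ||u||_{H^1}^2 = ∫_0^L u(x)^2 dx + ∫_0^L u'(x)^2 dx.
Compute u'(x) = 6*x**2.
Then u(x)^2 = 4*x**6 + 12*x**3 + 9 and u'(x)^2 = 36*x**4.
Integrate each monomial from 0 to 3 using ∫_0^3 c·x^n dx = c·3^(n+1)/(n+1):
  ∫_0^3 u(x)^2 dx = ∫_0^3 (4*x^6 + 12*x^3 + 9) dx. Term by term:
    ∫_0^3 4*x^6 dx = 8748/7;  ∫_0^3 12*x^3 dx = 243;  ∫_0^3 9 dx = 27.
  Sum: 8748/7 + 243 + 27 = 10638/7.
  ∫_0^3 u'(x)^2 dx = ∫_0^3 (36*x^4) dx. Term by term:
    ∫_0^3 36*x^4 dx = 8748/5.
Adding: ||u||_{H^1}^2 = 10638/7 + 8748/5 = 114426/35.


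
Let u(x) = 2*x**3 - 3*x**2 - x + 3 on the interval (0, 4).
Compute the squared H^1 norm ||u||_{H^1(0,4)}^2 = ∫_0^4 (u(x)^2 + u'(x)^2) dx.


||u||_{H^1}^2 = 666584/105

The H^1 norm (squared) on an interval (0, L) is
  ||u||_{H^1}^2 = ∫_0^L u(x)^2 dx + ∫_0^L u'(x)^2 dx.
Compute u'(x) = 6*x**2 - 6*x - 1.
Then u(x)^2 = 4*x**6 - 12*x**5 + 5*x**4 + 18*x**3 - 17*x**2 - 6*x + 9 and u'(x)^2 = 36*x**4 - 72*x**3 + 24*x**2 + 12*x + 1.
Integrate each monomial from 0 to 4 using ∫_0^4 c·x^n dx = c·4^(n+1)/(n+1):
  ∫_0^4 u(x)^2 dx = ∫_0^4 (4*x^6 - 12*x^5 + 5*x^4 + 18*x^3 - 17*x^2 - 6*x + 9) dx. Term by term:
    ∫_0^4 4*x^6 dx = 65536/7;  ∫_0^4 -12*x^5 dx = -8192;  ∫_0^4 5*x^4 dx = 1024;
    ∫_0^4 18*x^3 dx = 1152;  ∫_0^4 -17*x^2 dx = -1088/3;  ∫_0^4 -6*x dx = -48;
    ∫_0^4 9 dx = 36.
  Sum: 65536/7 − 8192 + 1024 + 1152 − 1088/3 − 48 + 36 = 62404/21.
  ∫_0^4 u'(x)^2 dx = ∫_0^4 (36*x^4 - 72*x^3 + 24*x^2 + 12*x + 1) dx. Term by term:
    ∫_0^4 36*x^4 dx = 36864/5;  ∫_0^4 -72*x^3 dx = -4608;  ∫_0^4 24*x^2 dx = 512;
    ∫_0^4 12*x dx = 96;  ∫_0^4 1 dx = 4.
  Sum: 36864/5 − 4608 + 512 + 96 + 4 = 16884/5.
Adding: ||u||_{H^1}^2 = 62404/21 + 16884/5 = 666584/105.


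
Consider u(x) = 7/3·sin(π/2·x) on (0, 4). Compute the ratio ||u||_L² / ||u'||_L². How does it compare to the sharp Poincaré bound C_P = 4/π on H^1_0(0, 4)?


||u||_L² / ||u'||_L² = 2/π < C_P = 4/π.

u(x) = 7/3·sin(π/2·x), so u'(x) = 7*π*cos(π*x/2)/6.
Writing u(x) = A·sin(kπx/L) with A = 7/3 and k = 2, use ∫_0^L sin²(kπx/L) dx = L/2 and ∫_0^L cos²(kπx/L) dx = L/2.
u² = 49/9·sin²(π/2·x) and (u')² = 49*π^2/36·cos²(π/2·x), and each of sin², cos² integrates to L/2 = 2 over (0, 4).
∫_0^4 u² dx = 98/9, so ||u||_L² = 7*sqrt(2)/3.
∫_0^4 (u')² dx = 49*π^2/18, so ||u'||_L² = 7*sqrt(2)*π/6.
Ratio ||u||_L² / ||u'||_L² = 2/π.
Sharp Poincaré constant on H^1_0(0, 4) is C_P = L/π = 4/π, achieved by sin(π/4·x).
This is the k = 2 harmonic; the ratio L/(kπ) is strictly less than C_P = L/π, consistent with the sharp inequality ||u||_L² ≤ C_P ||u'||_L².


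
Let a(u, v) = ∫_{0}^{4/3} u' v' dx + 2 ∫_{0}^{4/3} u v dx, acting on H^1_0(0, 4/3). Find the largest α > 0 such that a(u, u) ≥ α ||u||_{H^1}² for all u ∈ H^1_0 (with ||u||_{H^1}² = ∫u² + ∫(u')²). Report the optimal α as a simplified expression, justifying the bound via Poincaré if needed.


α = 1

Coercivity of a(·,·) on H^1_0(0, 4/3) means a(u, u) ≥ α ||u||_{H^1}² for every u ∈ H^1_0.
The interval has length L = 4/3, and Poincaré/coercivity depend only on L. Here a(u, u) = ∫(u')² + (2)·∫u².
Here c = 2 ≥ 1, so a(u,u) = ∫(u')² + c∫u² ≥ ∫(u')² + ∫u² = ||u||_{H^1}², i.e. α = 1 works. No larger α is possible: a(u,u) ≥ α||u||_{H^1}² means (1−α)∫(u')² ≥ (α−c)∫u², and for the modes u_n = sin(nπ(x−x₀)/L) (x₀ the left endpoint) one has ∫u_n²/∫(u_n')² = (L/(nπ))² → 0, so a(u_n,u_n)/||u_n||_{H^1}² → 1. Hence the optimal constant is α = 1.
Therefore α = 1.


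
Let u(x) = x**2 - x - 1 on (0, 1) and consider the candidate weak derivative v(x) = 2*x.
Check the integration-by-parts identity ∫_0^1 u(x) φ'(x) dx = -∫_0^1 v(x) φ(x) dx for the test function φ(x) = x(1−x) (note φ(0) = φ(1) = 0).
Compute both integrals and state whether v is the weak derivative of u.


LHS = 0, RHS = -1/6. No, v is not the weak derivative of u.

u(x) = x**2 - x - 1, classical derivative u'(x) = 2*x - 1.
φ(x) = x(1−x), so φ'(x) = 1 - 2*x.
Note φ(0) = φ(1) = 0, so the boundary term u·φ vanishes.
LHS = ∫_0^1 u(x) φ'(x) dx = ∫_0^1 (-2*x^3 + 3*x^2 + x - 1) dx. Term by term:
  ∫_0^1 -2*x^3 dx = -1/2;  ∫_0^1 3*x^2 dx = 1;  ∫_0^1 x dx = 1/2;
  ∫_0^1 -1 dx = -1.
Sum: -1/2 + 1 + 1/2 − 1 = 0.
So LHS = 0.
∫_0^1 v(x) φ(x) dx = ∫_0^1 (-2*x^3 + 2*x^2) dx. Term by term:
  ∫_0^1 -2*x^3 dx = -1/2;  ∫_0^1 2*x^2 dx = 2/3.
Sum: -1/2 + 2/3 = 1/6.
So RHS = -∫_0^1 v(x) φ(x) dx = -1/6.
LHS − RHS = 1/6 ≠ 0, so the identity fails.
(For a valid weak derivative the identity must hold for EVERY test function, in particular this one. The failure shows v is NOT the weak derivative of u.)
Correct weak derivative would be u'(x) = 2*x - 1.


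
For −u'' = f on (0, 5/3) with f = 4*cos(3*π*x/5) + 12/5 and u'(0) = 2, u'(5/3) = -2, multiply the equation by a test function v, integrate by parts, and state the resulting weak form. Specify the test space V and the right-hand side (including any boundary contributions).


V = H^1(0, 5/3) (v unrestricted at boundary; u is determined up to an additive constant); weak form: ∫_0^5/3 u'v' dx = ∫_0^5/3 (4*cos(3*π*x/5) + 12/5) v dx − 2·v(5/3) − 2·v(0) for all v ∈ V.

Multiply both sides by a test function v and integrate from 0 to 5/3:
  ∫_0^5/3 −u''(x) v(x) dx = ∫_0^5/3 f(x) v(x) dx.
Integrate the LHS by parts once:
  ∫_0^5/3 −u'' v dx = −[u'(x) v(x)]_0^5/3 + ∫_0^5/3 u'(x) v'(x) dx.
Thus ∫_0^5/3 u'(x) v'(x) dx = ∫_0^5/3 f(x) v(x) dx + [u'(x) v(x)]_0^5/3.
Choose V so that boundary terms are either known or forced to vanish.
u has inhomogeneous Neumann u'(0) = 2, u'(5/3) = -2. [u' v]_0^5/3 = (-2)·v(5/3) − (2)·v(0) = − 2·v(5/3) − 2·v(0). Take V = H^1(0, 5/3); boundary term becomes part of RHS.
Weak formulation: find u (satisfying any essential BC) such that ∫_0^5/3 u'(x) v'(x) dx = ∫_0^5/3 f v dx − 2·v(5/3) − 2·v(0) for all v ∈ V (Neumann data are natural BCs: they enter the RHS as boundary terms).
Substituting f(x) = 4*cos(3*π*x/5) + 12/5, the right-hand side is ∫_0^5/3 (4*cos(3*π*x/5) + 12/5) v dx − 2·v(5/3) − 2·v(0).
Compatibility check (pure Neumann): taking v ≡ 1 ∈ V gives 0 = ∫_0^5/3 f dx + (-2) − (2), i.e. ∫_0^5/3 f dx must equal u'(0) − u'(5/3) = 4. Indeed ∫_0^5/3 (4*cos(3*π*x/5) + 12/5) dx = 4, so the data are compatible. The solution is then unique only up to an additive constant (fix it e.g. by requiring ∫_0^5/3 u dx = 0).


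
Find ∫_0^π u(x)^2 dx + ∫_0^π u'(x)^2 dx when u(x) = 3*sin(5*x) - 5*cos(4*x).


||u||_{H^1(0,π)}^2 = -1700/3 + 659*π/2

u'(x) = 20*sin(4*x) + 15*cos(5*x).
Expand u² and (u')² and integrate term by term on (0, π), using: for integers n ≥ 1, ∫_0^π sin²(nx) dx = ∫_0^π cos²(nx) dx = π/2; for n ≠ n', ∫_0^π sin(nx)sin(n'x) dx = ∫_0^π cos(nx)cos(n'x) dx = 0; and by product-to-sum, ∫_0^π sin(nx)cos(n'x) dx = ½∫_0^π [sin((n+n')x) + sin((n−n')x)] dx, which is 0 when n+n' is even and 2n/(n²−n'²) when n+n' is odd (it need not vanish on (0, π)).
  u² squared terms: (-5)²·∫cos(4x)² dx = 25·π/2 = 25*π/2;  (3)²·∫sin(5x)² dx = 9·π/2 = 9*π/2.
  u² cross terms: 2·(-5)·(3)·∫cos(4x)·sin(5x) dx = -30·(10/9) = -100/3.
  So ∫_0^π u² dx = 25*π/2 + 9*π/2 − 100/3 = -100/3 + 17*π.
  (u')² squared terms: (15)²·∫cos(5x)² dx = 225·π/2 = 225*π/2;  (20)²·∫sin(4x)² dx = 400·π/2 = 200*π.
  (u')² cross terms: 2·(15)·(20)·∫cos(5x)·sin(4x) dx = 600·(-8/9) = -1600/3.
  So ∫_0^π (u')² dx = 225*π/2 + 200*π − 1600/3 = -1600/3 + 625*π/2.
||u||_{H^1}^2 = (-100/3 + 17*π) + (-1600/3 + 625*π/2) = -1700/3 + 659*π/2.


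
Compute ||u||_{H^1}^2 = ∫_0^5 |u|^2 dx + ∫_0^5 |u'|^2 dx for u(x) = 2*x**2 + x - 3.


||u||_{H^1}^2 = 10225/3

The H^1 norm (squared) on an interval (0, L) is
  ||u||_{H^1}^2 = ∫_0^L u(x)^2 dx + ∫_0^L u'(x)^2 dx.
Compute u'(x) = 4*x + 1.
Then u(x)^2 = 4*x**4 + 4*x**3 - 11*x**2 - 6*x + 9 and u'(x)^2 = 16*x**2 + 8*x + 1.
Integrate each monomial from 0 to 5 using ∫_0^5 c·x^n dx = c·5^(n+1)/(n+1):
  ∫_0^5 u(x)^2 dx = ∫_0^5 (4*x^4 + 4*x^3 - 11*x^2 - 6*x + 9) dx. Term by term:
    ∫_0^5 4*x^4 dx = 2500;  ∫_0^5 4*x^3 dx = 625;  ∫_0^5 -11*x^2 dx = -1375/3;
    ∫_0^5 -6*x dx = -75;  ∫_0^5 9 dx = 45.
  Sum: 2500 + 625 − 1375/3 − 75 + 45 = 7910/3.
  ∫_0^5 u'(x)^2 dx = ∫_0^5 (16*x^2 + 8*x + 1) dx. Term by term:
    ∫_0^5 16*x^2 dx = 2000/3;  ∫_0^5 8*x dx = 100;  ∫_0^5 1 dx = 5.
  Sum: 2000/3 + 100 + 5 = 2315/3.
Adding: ||u||_{H^1}^2 = 7910/3 + 2315/3 = 10225/3.


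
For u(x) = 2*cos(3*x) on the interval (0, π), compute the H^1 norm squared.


||u||_{H^1(0,π)}^2 = 20*π

u'(x) = -6*sin(3*x).
Expand u² and (u')² and integrate term by term on (0, π), using: for integers n ≥ 1, ∫_0^π sin²(nx) dx = ∫_0^π cos²(nx) dx = π/2; for n ≠ n', ∫_0^π sin(nx)sin(n'x) dx = ∫_0^π cos(nx)cos(n'x) dx = 0; and by product-to-sum, ∫_0^π sin(nx)cos(n'x) dx = ½∫_0^π [sin((n+n')x) + sin((n−n')x)] dx, which is 0 when n+n' is even and 2n/(n²−n'²) when n+n' is odd (it need not vanish on (0, π)).
  u² squared terms: (2)²·∫cos(3x)² dx = 4·π/2 = 2*π.
  So ∫_0^π u² dx = 2*π.
  (u')² squared terms: (-6)²·∫sin(3x)² dx = 36·π/2 = 18*π.
  So ∫_0^π (u')² dx = 18*π.
||u||_{H^1}^2 = (2*π) + (18*π) = 20*π.


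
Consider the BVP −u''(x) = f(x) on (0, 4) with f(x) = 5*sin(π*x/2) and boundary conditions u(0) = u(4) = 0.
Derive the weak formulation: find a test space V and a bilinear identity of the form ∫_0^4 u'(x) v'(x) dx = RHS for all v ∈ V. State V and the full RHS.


V = H^1_0(0, 4) (so v(0) = v(4) = 0); weak form: ∫_0^4 u'v' dx = ∫_0^4 (5*sin(π*x/2)) v dx for all v ∈ V.

Multiply both sides by a test function v and integrate from 0 to 4:
  ∫_0^4 −u''(x) v(x) dx = ∫_0^4 f(x) v(x) dx.
Integrate the LHS by parts once:
  ∫_0^4 −u'' v dx = −[u'(x) v(x)]_0^4 + ∫_0^4 u'(x) v'(x) dx.
Thus ∫_0^4 u'(x) v'(x) dx = ∫_0^4 f(x) v(x) dx + [u'(x) v(x)]_0^4.
Choose V so that boundary terms are either known or forced to vanish.
u is Dirichlet: u(0) = u(4) = 0. Let V = H^1_0(0, 4); then v(0) = v(4) = 0, and [u' v]_0^4 = 0.
Weak formulation: find u (satisfying any essential BC) such that ∫_0^4 u'(x) v'(x) dx = ∫_0^4 f v dx for all v ∈ V.
Substituting f(x) = 5*sin(π*x/2), the right-hand side is ∫_0^4 (5*sin(π*x/2)) v dx.


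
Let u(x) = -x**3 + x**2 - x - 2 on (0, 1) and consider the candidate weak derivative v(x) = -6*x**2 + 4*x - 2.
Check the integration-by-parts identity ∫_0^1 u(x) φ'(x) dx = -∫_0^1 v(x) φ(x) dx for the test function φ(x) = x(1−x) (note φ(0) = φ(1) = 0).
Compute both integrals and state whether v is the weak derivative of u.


LHS = 3/20, RHS = 3/10. No, v is not the weak derivative of u.

u(x) = -x**3 + x**2 - x - 2, classical derivative u'(x) = -3*x**2 + 2*x - 1.
φ(x) = x(1−x), so φ'(x) = 1 - 2*x.
Note φ(0) = φ(1) = 0, so the boundary term u·φ vanishes.
LHS = ∫_0^1 u(x) φ'(x) dx = ∫_0^1 (2*x^4 - 3*x^3 + 3*x^2 + 3*x - 2) dx. Term by term:
  ∫_0^1 2*x^4 dx = 2/5;  ∫_0^1 -3*x^3 dx = -3/4;  ∫_0^1 3*x^2 dx = 1;
  ∫_0^1 3*x dx = 3/2;  ∫_0^1 -2 dx = -2.
Sum: 2/5 − 3/4 + 1 + 3/2 − 2 = 3/20.
So LHS = 3/20.
∫_0^1 v(x) φ(x) dx = ∫_0^1 (6*x^4 - 10*x^3 + 6*x^2 - 2*x) dx. Term by term:
  ∫_0^1 6*x^4 dx = 6/5;  ∫_0^1 -10*x^3 dx = -5/2;  ∫_0^1 6*x^2 dx = 2;
  ∫_0^1 -2*x dx = -1.
Sum: 6/5 − 5/2 + 2 − 1 = -3/10.
So RHS = -∫_0^1 v(x) φ(x) dx = 3/10.
LHS − RHS = -3/20 ≠ 0, so the identity fails.
(For a valid weak derivative the identity must hold for EVERY test function, in particular this one. The failure shows v is NOT the weak derivative of u.)
Correct weak derivative would be u'(x) = -3*x**2 + 2*x - 1.


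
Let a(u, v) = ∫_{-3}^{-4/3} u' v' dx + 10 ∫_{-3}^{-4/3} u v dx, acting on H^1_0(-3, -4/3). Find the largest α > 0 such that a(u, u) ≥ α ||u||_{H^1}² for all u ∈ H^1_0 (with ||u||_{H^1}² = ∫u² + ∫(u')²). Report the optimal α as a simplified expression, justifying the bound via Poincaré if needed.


α = 1

Coercivity of a(·,·) on H^1_0(-3, -4/3) means a(u, u) ≥ α ||u||_{H^1}² for every u ∈ H^1_0.
The interval has length L = 5/3, and Poincaré/coercivity depend only on L. Here a(u, u) = ∫(u')² + (10)·∫u².
Here c = 10 ≥ 1, so a(u,u) = ∫(u')² + c∫u² ≥ ∫(u')² + ∫u² = ||u||_{H^1}², i.e. α = 1 works. No larger α is possible: a(u,u) ≥ α||u||_{H^1}² means (1−α)∫(u')² ≥ (α−c)∫u², and for the modes u_n = sin(nπ(x−x₀)/L) (x₀ the left endpoint) one has ∫u_n²/∫(u_n')² = (L/(nπ))² → 0, so a(u_n,u_n)/||u_n||_{H^1}² → 1. Hence the optimal constant is α = 1.
Therefore α = 1.


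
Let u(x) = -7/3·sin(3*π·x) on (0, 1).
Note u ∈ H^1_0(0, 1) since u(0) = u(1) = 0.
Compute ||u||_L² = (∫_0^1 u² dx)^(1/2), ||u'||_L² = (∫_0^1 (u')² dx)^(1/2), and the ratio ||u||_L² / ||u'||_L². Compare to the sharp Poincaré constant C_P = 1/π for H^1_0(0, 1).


||u||_L² / ||u'||_L² = 1/(3*π) < C_P = 1/π.

u(x) = -7/3·sin(3*π·x), so u'(x) = -7*π*cos(3*π*x).
Writing u(x) = A·sin(kπx/L) with A = -7/3 and k = 3, use ∫_0^L sin²(kπx/L) dx = L/2 and ∫_0^L cos²(kπx/L) dx = L/2.
u² = 49/9·sin²(3*π·x) and (u')² = 49*π^2·cos²(3*π·x), and each of sin², cos² integrates to L/2 = 1/2 over (0, 1).
∫_0^1 u² dx = 49/18, so ||u||_L² = 7*sqrt(2)/6.
∫_0^1 (u')² dx = 49*π^2/2, so ||u'||_L² = 7*sqrt(2)*π/2.
Ratio ||u||_L² / ||u'||_L² = 1/(3*π).
Sharp Poincaré constant on H^1_0(0, 1) is C_P = L/π = 1/π, achieved by sin(π·x).
This is the k = 3 harmonic; the ratio L/(kπ) is strictly less than C_P = L/π, consistent with the sharp inequality ||u||_L² ≤ C_P ||u'||_L².


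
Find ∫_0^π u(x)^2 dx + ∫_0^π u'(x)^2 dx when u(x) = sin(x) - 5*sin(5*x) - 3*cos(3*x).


||u||_{H^1(0,π)}^2 = 371*π

u'(x) = 9*sin(3*x) + cos(x) - 25*cos(5*x).
Expand u² and (u')² and integrate term by term on (0, π), using: for integers n ≥ 1, ∫_0^π sin²(nx) dx = ∫_0^π cos²(nx) dx = π/2; for n ≠ n', ∫_0^π sin(nx)sin(n'x) dx = ∫_0^π cos(nx)cos(n'x) dx = 0; and by product-to-sum, ∫_0^π sin(nx)cos(n'x) dx = ½∫_0^π [sin((n+n')x) + sin((n−n')x)] dx, which is 0 when n+n' is even and 2n/(n²−n'²) when n+n' is odd (it need not vanish on (0, π)).
  u² squared terms: (-5)²·∫sin(5x)² dx = 25·π/2 = 25*π/2;  (-3)²·∫cos(3x)² dx = 9·π/2 = 9*π/2;  (1)²·∫sin(x)² dx = 1·π/2 = π/2.
  u² cross terms: 2·(-5)·(-3)·∫sin(5x)·cos(3x) dx = 30·(0) = 0;  2·(-5)·(1)·∫sin(5x)·sin(x) dx = -10·(0) = 0;  2·(-3)·(1)·∫cos(3x)·sin(x) dx = -6·(0) = 0.
  So ∫_0^π u² dx = 25*π/2 + 9*π/2 + π/2 + 0 + 0 + 0 = 35*π/2.
  (u')² squared terms: (-25)²·∫cos(5x)² dx = 625·π/2 = 625*π/2;  (9)²·∫sin(3x)² dx = 81·π/2 = 81*π/2;  (1)²·∫cos(x)² dx = 1·π/2 = π/2.
  (u')² cross terms: 2·(-25)·(9)·∫cos(5x)·sin(3x) dx = -450·(0) = 0;  2·(-25)·(1)·∫cos(5x)·cos(x) dx = -50·(0) = 0;  2·(9)·(1)·∫sin(3x)·cos(x) dx = 18·(0) = 0.
  So ∫_0^π (u')² dx = 625*π/2 + 81*π/2 + π/2 + 0 + 0 + 0 = 707*π/2.
||u||_{H^1}^2 = (35*π/2) + (707*π/2) = 371*π.


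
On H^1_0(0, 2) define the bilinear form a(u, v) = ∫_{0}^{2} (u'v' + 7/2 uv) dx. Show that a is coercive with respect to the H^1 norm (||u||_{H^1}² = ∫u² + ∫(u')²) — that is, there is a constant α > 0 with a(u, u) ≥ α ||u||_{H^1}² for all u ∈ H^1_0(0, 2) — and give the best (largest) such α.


α = 1

Coercivity of a(·,·) on H^1_0(0, 2) means a(u, u) ≥ α ||u||_{H^1}² for every u ∈ H^1_0.
The interval has length L = 2, and Poincaré/coercivity depend only on L. Here a(u, u) = ∫(u')² + (7/2)·∫u².
Here c = 7/2 ≥ 1, so a(u,u) = ∫(u')² + c∫u² ≥ ∫(u')² + ∫u² = ||u||_{H^1}², i.e. α = 1 works. No larger α is possible: a(u,u) ≥ α||u||_{H^1}² means (1−α)∫(u')² ≥ (α−c)∫u², and for the modes u_n = sin(nπ(x−x₀)/L) (x₀ the left endpoint) one has ∫u_n²/∫(u_n')² = (L/(nπ))² → 0, so a(u_n,u_n)/||u_n||_{H^1}² → 1. Hence the optimal constant is α = 1.
Therefore α = 1.


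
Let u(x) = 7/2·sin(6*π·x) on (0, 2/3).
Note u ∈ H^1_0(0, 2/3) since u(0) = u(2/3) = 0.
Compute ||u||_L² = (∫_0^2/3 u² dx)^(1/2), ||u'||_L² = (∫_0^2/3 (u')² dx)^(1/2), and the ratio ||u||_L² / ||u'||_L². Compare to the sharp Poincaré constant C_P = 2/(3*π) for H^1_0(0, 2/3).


||u||_L² / ||u'||_L² = 1/(6*π) < C_P = 2/(3*π).

u(x) = 7/2·sin(6*π·x), so u'(x) = 21*π*cos(6*π*x).
Writing u(x) = A·sin(kπx/L) with A = 7/2 and k = 4, use ∫_0^L sin²(kπx/L) dx = L/2 and ∫_0^L cos²(kπx/L) dx = L/2.
u² = 49/4·sin²(6*π·x) and (u')² = 441*π^2·cos²(6*π·x), and each of sin², cos² integrates to L/2 = 1/3 over (0, 2/3).
∫_0^2/3 u² dx = 49/12, so ||u||_L² = 7*sqrt(3)/6.
∫_0^2/3 (u')² dx = 147*π^2, so ||u'||_L² = 7*sqrt(3)*π.
Ratio ||u||_L² / ||u'||_L² = 1/(6*π).
Sharp Poincaré constant on H^1_0(0, 2/3) is C_P = L/π = 2/(3*π), achieved by sin(3*π/2·x).
This is the k = 4 harmonic; the ratio L/(kπ) is strictly less than C_P = L/π, consistent with the sharp inequality ||u||_L² ≤ C_P ||u'||_L².


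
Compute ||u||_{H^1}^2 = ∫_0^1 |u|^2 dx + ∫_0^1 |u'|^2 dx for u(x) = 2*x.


||u||_{H^1}^2 = 16/3

The H^1 norm (squared) on an interval (0, L) is
  ||u||_{H^1}^2 = ∫_0^L u(x)^2 dx + ∫_0^L u'(x)^2 dx.
Compute u'(x) = 2.
Then u(x)^2 = 4*x**2 and u'(x)^2 = 4.
Integrate each monomial from 0 to 1 using ∫_0^1 c·x^n dx = c·1^(n+1)/(n+1):
  ∫_0^1 u(x)^2 dx = ∫_0^1 (4*x^2) dx. Term by term:
    ∫_0^1 4*x^2 dx = 4/3.
  ∫_0^1 u'(x)^2 dx = ∫_0^1 (4) dx. Term by term:
    ∫_0^1 4 dx = 4.
Adding: ||u||_{H^1}^2 = 4/3 + 4 = 16/3.


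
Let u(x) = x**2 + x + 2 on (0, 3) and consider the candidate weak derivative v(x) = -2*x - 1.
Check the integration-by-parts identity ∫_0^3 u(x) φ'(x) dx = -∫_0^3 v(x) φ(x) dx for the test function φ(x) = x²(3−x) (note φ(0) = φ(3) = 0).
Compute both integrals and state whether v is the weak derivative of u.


LHS = -621/20, RHS = 621/20. No, v is not the weak derivative of u.

u(x) = x**2 + x + 2, classical derivative u'(x) = 2*x + 1.
φ(x) = x²(3−x), so φ'(x) = 3*x*(2 - x).
Note φ(0) = φ(3) = 0, so the boundary term u·φ vanishes.
LHS = ∫_0^3 u(x) φ'(x) dx = ∫_0^3 (-3*x^4 + 3*x^3 + 12*x) dx. Term by term:
  ∫_0^3 -3*x^4 dx = -729/5;  ∫_0^3 3*x^3 dx = 243/4;  ∫_0^3 12*x dx = 54.
Sum: -729/5 + 243/4 + 54 = -621/20.
So LHS = -621/20.
∫_0^3 v(x) φ(x) dx = ∫_0^3 (2*x^4 - 5*x^3 - 3*x^2) dx. Term by term:
  ∫_0^3 2*x^4 dx = 486/5;  ∫_0^3 -5*x^3 dx = -405/4;  ∫_0^3 -3*x^2 dx = -27.
Sum: 486/5 − 405/4 − 27 = -621/20.
So RHS = -∫_0^3 v(x) φ(x) dx = 621/20.
LHS − RHS = -621/10 ≠ 0, so the identity fails.
(For a valid weak derivative the identity must hold for EVERY test function, in particular this one. The failure shows v is NOT the weak derivative of u.)
Correct weak derivative would be u'(x) = 2*x + 1.


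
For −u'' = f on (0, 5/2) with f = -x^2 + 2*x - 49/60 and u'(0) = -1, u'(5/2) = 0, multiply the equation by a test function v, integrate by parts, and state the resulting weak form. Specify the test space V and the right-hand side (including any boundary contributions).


V = H^1(0, 5/2) (v unrestricted at boundary; u is determined up to an additive constant); weak form: ∫_0^5/2 u'v' dx = ∫_0^5/2 (-x^2 + 2*x - 49/60) v dx + v(0) for all v ∈ V.

Multiply both sides by a test function v and integrate from 0 to 5/2:
  ∫_0^5/2 −u''(x) v(x) dx = ∫_0^5/2 f(x) v(x) dx.
Integrate the LHS by parts once:
  ∫_0^5/2 −u'' v dx = −[u'(x) v(x)]_0^5/2 + ∫_0^5/2 u'(x) v'(x) dx.
Thus ∫_0^5/2 u'(x) v'(x) dx = ∫_0^5/2 f(x) v(x) dx + [u'(x) v(x)]_0^5/2.
Choose V so that boundary terms are either known or forced to vanish.
u has inhomogeneous Neumann u'(0) = -1, u'(5/2) = 0. [u' v]_0^5/2 = (0)·v(5/2) − (-1)·v(0) = v(0). Take V = H^1(0, 5/2); boundary term becomes part of RHS.
Weak formulation: find u (satisfying any essential BC) such that ∫_0^5/2 u'(x) v'(x) dx = ∫_0^5/2 f v dx + v(0) for all v ∈ V (Neumann data are natural BCs: they enter the RHS as boundary terms).
Substituting f(x) = -x^2 + 2*x - 49/60, the right-hand side is ∫_0^5/2 (-x^2 + 2*x - 49/60) v dx + v(0).
Compatibility check (pure Neumann): taking v ≡ 1 ∈ V gives 0 = ∫_0^5/2 f dx + (0) − (-1), i.e. ∫_0^5/2 f dx must equal u'(0) − u'(5/2) = -1. Indeed ∫_0^5/2 (-x^2 + 2*x - 49/60) dx = -1, so the data are compatible. The solution is then unique only up to an additive constant (fix it e.g. by requiring ∫_0^5/2 u dx = 0).
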